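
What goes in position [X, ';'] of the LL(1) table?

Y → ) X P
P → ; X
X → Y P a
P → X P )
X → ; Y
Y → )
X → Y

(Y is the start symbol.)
X → ; Y

To find M[X, ';'], we find productions for X where ';' is in the predict set (PREDICT(N → α) = (FIRST(α) \ {ε}) ∪ (FOLLOW(N) if α ⇒* ε)).

Relevant sets:
  FIRST(Y) = { ')' }

X → Y P a: PREDICT = { ')' }
X → ; Y: PREDICT = { ';' }
  ';' is in predict set, so this production goes in M[X, ';']
X → Y: PREDICT = { ')' }

M[X, ';'] = X → ; Y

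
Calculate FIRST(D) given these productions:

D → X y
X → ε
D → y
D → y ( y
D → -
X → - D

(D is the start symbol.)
{ '-', 'y' }

To compute FIRST(D), examine every production with D on the left-hand side, reading each right-hand side left to right until a non-nullable symbol is reached.

FIRST sets of the other non-terminals involved (by the same procedure, iterated to a fixed point):
  FIRST(X) = { '-', ε }

From D → X y:
  - X is a non-terminal: add FIRST(X) \ {ε} = { '-' }
    X is nullable, so continue to the next symbol
  - y is a terminal: add 'y' and stop
From D → y:
  - y is a terminal: add 'y' and stop
From D → y ( y:
  - y is a terminal: add 'y' and stop
From D → -:
  - '-' is a terminal: add '-' and stop

Collecting: FIRST(D) = { '-', 'y' }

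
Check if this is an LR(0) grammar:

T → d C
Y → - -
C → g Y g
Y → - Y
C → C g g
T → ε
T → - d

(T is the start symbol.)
No. Shift-reduce conflict between [T → .] and [T → . - d]

A grammar is LR(0) if no state in the canonical LR(0) collection has:
  - both a shift item (dot before a terminal) and a complete item (shift-reduce conflict), or
  - two or more complete items (reduce-reduce conflict; the accept item [T' → T .] counts as a complete item here).

Augment with T' → T and build the canonical LR(0) collection (I0 = CLOSURE({[T' → . T]}), then GOTO on every symbol after a dot until no new states appear). It has 14 states:
  I0: { [T → . - d], [T → . d C], [T → .], [T' → . T] }  — shift, reduce
  I1: { [T → - . d] }  — shift
  I2: { [T' → T .] }  — accept
  I3: { [C → . C g g], [C → . g Y g], [T → d . C] }  — shift
  I4: { [C → C . g g], [T → d C .] }  — shift, reduce
  I5: { [C → g . Y g], [Y → . - -], [Y → . - Y] }  — shift
  I6: { [Y → - . -], [Y → - . Y], [Y → . - -], [Y → . - Y] }  — shift
  I7: { [C → g Y . g] }  — shift
  I8: { [C → g Y g .] }  — reduce
  I9: { [Y → - - .], [Y → - . -], [Y → - . Y], [Y → . - -], [Y → . - Y] }  — shift, reduce
  I10: { [Y → - Y .] }  — reduce
  I11: { [C → C g . g] }  — shift
  I12: { [C → C g g .] }  — reduce
  I13: { [T → - d .] }  — reduce

Conflict in state I0:
  Shift-reduce conflict between [T → .] and [T → . - d]
So the grammar is NOT LR(0).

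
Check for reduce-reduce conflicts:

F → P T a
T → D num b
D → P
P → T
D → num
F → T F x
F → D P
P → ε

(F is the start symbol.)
A reduce-reduce conflict occurs when an LR(0) state has two complete items [A → α .] and [B → β .] — both call for a reduction, and with no lookahead the parser cannot choose between them.

Augment with F' → F and build the canonical LR(0) collection (I0 = CLOSURE({[F' → . F]}), then GOTO on every symbol after a dot until no new states appear). It has 17 states:
  I0: { [D → . P], [D → . num], [F → . D P], [F → . P T a], [F → . T F x], [F' → . F], [P → . T], [P → .], [T → . D num b] }  — shift, reduce
  I1: { [D → . P], [D → . num], [F → D . P], [P → . T], [P → .], [T → . D num b], [T → D . num b] }  — shift, reduce
  I2: { [F' → F .] }  — accept
  I3: { [D → . P], [D → . num], [D → P .], [F → P . T a], [P → . T], [P → .], [T → . D num b] }  — shift, 2 reduces
  I4: { [D → . P], [D → . num], [F → . D P], [F → . P T a], [F → . T F x], [F → T . F x], [P → . T], [P → .], [P → T .], [T → . D num b] }  — shift, 2 reduces
  I5: { [D → num .] }  — reduce
  I6: { [F → T F . x] }  — shift
  I7: { [F → T F x .] }  — reduce
  I8: { [T → D . num b] }  — shift
  I9: { [D → P .] }  — reduce
  I10: { [F → P T . a], [P → T .] }  — shift, reduce
  I11: { [F → P T a .] }  — reduce
  I12: { [T → D num . b] }  — shift
  I13: { [T → D num b .] }  — reduce
  I14: { [D → P .], [F → D P .] }  — 2 reduces
  I15: { [P → T .] }  — reduce
  I16: { [D → num .], [T → D num . b] }  — shift, reduce

I3 contains complete items [D → P .], [P → .] — reduce-reduce conflict.
I4 contains complete items [P → .], [P → T .] — reduce-reduce conflict.
I14 contains complete items [D → P .], [F → D P .] — reduce-reduce conflict.

Answer: Yes — I3: [D → P .] vs [P → .]; I4: [P → .] vs [P → T .]; I14: [D → P .] vs [F → D P .]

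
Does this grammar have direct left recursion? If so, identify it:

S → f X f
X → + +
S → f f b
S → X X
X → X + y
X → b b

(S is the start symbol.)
Yes, X is left-recursive

S → f X f: starts with f
X → + +: starts with '+'
S → f f b: starts with f
S → X X: starts with X
X → X + y: LEFT RECURSIVE (starts with X)
X → b b: starts with b

The grammar has direct left recursion on: X.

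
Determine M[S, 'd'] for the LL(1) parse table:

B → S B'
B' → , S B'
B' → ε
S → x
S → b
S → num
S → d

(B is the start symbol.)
To find M[S, 'd'], we find productions for S where 'd' is in the predict set (PREDICT(N → α) = (FIRST(α) \ {ε}) ∪ (FOLLOW(N) if α ⇒* ε)).

S → x: PREDICT = { 'x' }
S → b: PREDICT = { 'b' }
S → num: PREDICT = { 'num' }
S → d: PREDICT = { 'd' }
  'd' is in predict set, so this production goes in M[S, 'd']

M[S, 'd'] = S → d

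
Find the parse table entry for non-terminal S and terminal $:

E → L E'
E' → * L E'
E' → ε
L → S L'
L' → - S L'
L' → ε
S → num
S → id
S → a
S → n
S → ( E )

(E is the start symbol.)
To find M[S, $], we find productions for S where $ is in the predict set (PREDICT(N → α) = (FIRST(α) \ {ε}) ∪ (FOLLOW(N) if α ⇒* ε)).

S → num: PREDICT = { 'num' }
S → id: PREDICT = { 'id' }
S → a: PREDICT = { 'a' }
S → n: PREDICT = { 'n' }
S → ( E ): PREDICT = { '(' }

M[S, $] is empty (no production applies)

Answer: Empty (error entry)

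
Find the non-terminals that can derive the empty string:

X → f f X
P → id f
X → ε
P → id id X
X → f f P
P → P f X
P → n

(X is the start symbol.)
{ 'X' }

A non-terminal is nullable if it can derive ε (the empty string): either it has an ε-production, or it has a production whose right-hand side consists entirely of nullable non-terminals.

ε-productions: X → ε
So X is immediately nullable.
No further non-terminal can be added: every production for the remaining non-terminals contains a terminal or a non-nullable non-terminal.
Nullable = { 'X' }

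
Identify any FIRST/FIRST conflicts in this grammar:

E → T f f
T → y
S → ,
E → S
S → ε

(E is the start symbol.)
FIRST sets of the non-terminals at (or reachable through a nullable prefix from) the front of some alternative:
  FIRST(T) = { 'y' }
  FIRST(S) = { ',', ε }

Productions for E:
  E → T f f: FIRST = { 'y' }
  E → S: FIRST = { ',', ε }
Productions for S:
  S → ,: FIRST = { ',' }
  S → ε: FIRST = { ε }
T has only one production, so no FIRST/FIRST conflict is possible there.

All alternatives of each non-terminal have pairwise disjoint FIRST sets.

Answer: No FIRST/FIRST conflicts.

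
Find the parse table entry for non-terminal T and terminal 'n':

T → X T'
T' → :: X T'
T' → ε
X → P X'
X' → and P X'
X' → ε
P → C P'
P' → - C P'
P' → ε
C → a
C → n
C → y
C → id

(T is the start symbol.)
T → X T'

To find M[T, 'n'], we find productions for T where 'n' is in the predict set (PREDICT(N → α) = (FIRST(α) \ {ε}) ∪ (FOLLOW(N) if α ⇒* ε)).

Relevant sets:
  FIRST(X) = { 'a', 'id', 'n', 'y' }

T → X T': PREDICT = { 'a', 'id', 'n', 'y' }
  'n' is in predict set, so this production goes in M[T, 'n']

M[T, 'n'] = T → X T'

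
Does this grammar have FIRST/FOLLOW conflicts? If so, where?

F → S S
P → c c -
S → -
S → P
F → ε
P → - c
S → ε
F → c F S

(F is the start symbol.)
Yes. F → S S with FOLLOW(F) on { '-', 'c' }; F → c F S with FOLLOW(F) on { 'c' }; S → '-' with FOLLOW(S) on { '-' }; S → P with FOLLOW(S) on { '-', 'c' }

Nullable non-terminals: F, S.
FIRST sets used below: FIRST(S) = { '-', 'c', ε }, FIRST(P) = { '-', 'c' }

F: nullable alternative(s) F → S S, F → ε; FOLLOW(F) = { $, '-', 'c' }
  F → S S: FIRST \ {ε} = { '-', 'c' } — overlaps FOLLOW(F) on { '-', 'c' }: CONFLICT
  F → ε: FIRST \ {ε} = { } — disjoint from FOLLOW(F)
  F → c F S: FIRST \ {ε} = { 'c' } — overlaps FOLLOW(F) on { 'c' }: CONFLICT

S: nullable alternative(s) S → ε; FOLLOW(S) = { $, '-', 'c' }
  S → -: FIRST \ {ε} = { '-' } — overlaps FOLLOW(S) on { '-' }: CONFLICT
  S → P: FIRST \ {ε} = { '-', 'c' } — overlaps FOLLOW(S) on { '-', 'c' }: CONFLICT
  S → ε: FIRST \ {ε} = { } — this is the only nullable alternative, skip

P has no nullable alternative, so no FIRST/FOLLOW check is needed there.

So the grammar has 4 FIRST/FOLLOW conflicts (marked CONFLICT above).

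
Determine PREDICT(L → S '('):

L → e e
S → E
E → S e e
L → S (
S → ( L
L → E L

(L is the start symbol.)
PREDICT(L → S '(') = (FIRST(RHS) \ {ε}) ∪ (FOLLOW(L) if ε ∈ FIRST(RHS), i.e. RHS ⇒* ε)
FIRST(S) = { '(' }
FIRST(S '(') = { '(' }
ε ∉ FIRST(S '('), so FOLLOW(L) is not added.
PREDICT(L → S '(') = { '(' }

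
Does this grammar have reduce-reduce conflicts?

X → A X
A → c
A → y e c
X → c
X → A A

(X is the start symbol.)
Augment with X' → X and build the canonical LR(0) collection (I0 = CLOSURE({[X' → . X]}), then GOTO on every symbol after a dot until no new states appear). It has 9 states:
  I0: { [A → . c], [A → . y e c], [X → . A A], [X → . A X], [X → . c], [X' → . X] }  — shift
  I1: { [A → . c], [A → . y e c], [X → . A A], [X → . A X], [X → . c], [X → A . A], [X → A . X] }  — shift
  I2: { [X' → X .] }  — accept
  I3: { [A → c .], [X → c .] }  — 2 reduces
  I4: { [A → y . e c] }  — shift
  I5: { [A → y e . c] }  — shift
  I6: { [A → y e c .] }  — reduce
  I7: { [A → . c], [A → . y e c], [X → . A A], [X → . A X], [X → . c], [X → A . A], [X → A . X], [X → A A .] }  — shift, reduce
  I8: { [X → A X .] }  — reduce

I3 contains complete items [A → c .], [X → c .] — reduce-reduce conflict.

Answer: Yes — I3: [A → c .] vs [X → c .]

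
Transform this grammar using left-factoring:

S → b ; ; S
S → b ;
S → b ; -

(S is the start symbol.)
Left-factoring transforms A → αβ₁ | αβ₂ into A → αA' and A' → β₁ | β₂
(α is the longest common prefix among the alternatives). Repeat until
no nonterminal has two alternatives with a common prefix.

Round 1: S has alternatives sharing prefix 'b ;'. Introduce S': S → b ; S'
  Add: S' → ; S
  Add: S' → ε
  Add: S' → -

No remaining common prefixes — done.

Resulting grammar:
S → b ; S'
S' → ; S
S' → ε
S' → -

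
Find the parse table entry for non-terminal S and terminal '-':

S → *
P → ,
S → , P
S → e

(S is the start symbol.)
To find M[S, '-'], we find productions for S where '-' is in the predict set (PREDICT(N → α) = (FIRST(α) \ {ε}) ∪ (FOLLOW(N) if α ⇒* ε)).

S → *: PREDICT = { '*' }
S → , P: PREDICT = { ',' }
S → e: PREDICT = { 'e' }

M[S, '-'] is empty (no production applies)

Answer: Empty (error entry)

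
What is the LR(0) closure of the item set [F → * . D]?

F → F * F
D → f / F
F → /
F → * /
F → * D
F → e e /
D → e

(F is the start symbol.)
{ [D → . e], [D → . f / F], [F → * . D] }

Start with: [F → * . D]
  [F → * . D] has the dot before D: add [D → . f / F], [D → . e]
No further items can be added.

CLOSURE = { [D → . e], [D → . f / F], [F → * . D] }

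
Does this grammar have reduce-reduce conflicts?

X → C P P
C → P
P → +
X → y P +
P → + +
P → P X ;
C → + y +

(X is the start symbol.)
Yes — I8: [P → + .] vs [X → y P + .]; I15: [C → P .] vs [X → C P P .]

A reduce-reduce conflict occurs when an LR(0) state has two complete items [A → α .] and [B → β .] — both call for a reduction, and with no lookahead the parser cannot choose between them.

Augment with X' → X and build the canonical LR(0) collection (I0 = CLOSURE({[X' → . X]}), then GOTO on every symbol after a dot until no new states appear). It has 16 states:
  I0: { [C → . + y +], [C → . P], [P → . + +], [P → . +], [P → . P X ;], [X → . C P P], [X → . y P +], [X' → . X] }  — shift
  I1: { [C → + . y +], [P → + . +], [P → + .] }  — shift, reduce
  I2: { [P → . + +], [P → . +], [P → . P X ;], [X → C . P P] }  — shift
  I3: { [C → . + y +], [C → . P], [C → P .], [P → . + +], [P → . +], [P → . P X ;], [P → P . X ;], [X → . C P P], [X → . y P +] }  — shift, reduce
  I4: { [X' → X .] }  — accept
  I5: { [P → . + +], [P → . +], [P → . P X ;], [X → y . P +] }  — shift
  I6: { [P → + . +], [P → + .] }  — shift, reduce
  I7: { [C → . + y +], [C → . P], [P → . + +], [P → . +], [P → . P X ;], [P → P . X ;], [X → . C P P], [X → . y P +], [X → y P . +] }  — shift
  I8: { [C → + . y +], [P → + . +], [P → + .], [X → y P + .] }  — shift, 2 reduces
  I9: { [P → P X . ;] }  — shift
  I10: { [P → P X ; .] }  — reduce
  I11: { [P → + + .] }  — reduce
  I12: { [C → + y . +] }  — shift
  I13: { [C → + y + .] }  — reduce
  I14: { [C → . + y +], [C → . P], [P → . + +], [P → . +], [P → . P X ;], [P → P . X ;], [X → . C P P], [X → . y P +], [X → C P . P] }  — shift
  I15: { [C → . + y +], [C → . P], [C → P .], [P → . + +], [P → . +], [P → . P X ;], [P → P . X ;], [X → . C P P], [X → . y P +], [X → C P P .] }  — shift, 2 reduces

I8 contains complete items [P → + .], [X → y P + .] — reduce-reduce conflict.
I15 contains complete items [C → P .], [X → C P P .] — reduce-reduce conflict.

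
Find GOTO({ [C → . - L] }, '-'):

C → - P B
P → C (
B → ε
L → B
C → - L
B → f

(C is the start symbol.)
{ [B → . f], [B → .], [C → - . L], [L → . B] }

GOTO(I, '-') = CLOSURE({ [A → αX.β] : [A → α.Xβ] ∈ I, X = '-' })

Items with dot before '-', with the dot advanced:
  [C → . - L] → [C → - . L]
Closure of the advanced items:
  [C → - . L] has the dot before L: add [L → . B]
  [L → . B] has the dot before B: add [B → .], [B → . f]

GOTO = { [B → . f], [B → .], [C → - . L], [L → . B] }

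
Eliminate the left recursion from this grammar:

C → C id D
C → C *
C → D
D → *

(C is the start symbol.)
C → D C'
C' → id D C'
C' → * C'
C' → ε
D → *

C is directly left-recursive. The standard transformation for
  A → A α₁ | ... | A α_m | β₁ | ... | β_n
is
  A  → β₁ A' | ... | β_n A'
  A' → α₁ A' | ... | α_m A' | ε

C → D becomes C → D C'
C → C id D becomes C' → id D C'
C → C * becomes C' → * C'
Add C' → ε

Productions for other non-terminals are unchanged:
  D → *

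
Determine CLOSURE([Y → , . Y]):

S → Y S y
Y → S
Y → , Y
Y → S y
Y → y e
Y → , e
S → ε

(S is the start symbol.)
Start with: [Y → , . Y]
  [Y → , . Y] has the dot before Y: add [Y → . S], [Y → . , Y], [Y → . S y], [Y → . y e], [Y → . , e]
  [Y → . S] has the dot before S: add [S → . Y S y], [S → .]
No further items can be added.

CLOSURE = { [S → . Y S y], [S → .], [Y → , . Y], [Y → . , Y], [Y → . , e], [Y → . S y], [Y → . S], [Y → . y e] }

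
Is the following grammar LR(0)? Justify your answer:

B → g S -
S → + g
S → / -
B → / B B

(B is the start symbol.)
Yes, the grammar is LR(0)

Augment with B' → B and build the canonical LR(0) collection (I0 = CLOSURE({[B' → . B]}), then GOTO on every symbol after a dot until no new states appear). It has 12 states:
  I0: { [B → . / B B], [B → . g S -], [B' → . B] }  — shift
  I1: { [B → . / B B], [B → . g S -], [B → / . B B] }  — shift
  I2: { [B' → B .] }  — accept
  I3: { [B → g . S -], [S → . + g], [S → . / -] }  — shift
  I4: { [S → + . g] }  — shift
  I5: { [S → / . -] }  — shift
  I6: { [B → g S . -] }  — shift
  I7: { [B → g S - .] }  — reduce
  I8: { [S → / - .] }  — reduce
  I9: { [S → + g .] }  — reduce
  I10: { [B → . / B B], [B → . g S -], [B → / B . B] }  — shift
  I11: { [B → / B B .] }  — reduce

Every state is either a pure shift/goto state or contains exactly one complete item and nothing to shift — no conflicts. The grammar is LR(0).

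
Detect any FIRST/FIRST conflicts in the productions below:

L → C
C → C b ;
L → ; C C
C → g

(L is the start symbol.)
Yes. C → C b ';' / C → g on { 'g' }

A FIRST/FIRST conflict occurs when two productions N → α and N → β for the same non-terminal have FIRST(α) ∩ FIRST(β) ≠ ∅ (with ε ∈ FIRST of a nullable right-hand side, so two nullable alternatives also conflict).

FIRST sets of the non-terminals at (or reachable through a nullable prefix from) the front of some alternative:
  FIRST(C) = { 'g' }

Productions for L:
  L → C: FIRST = { 'g' }
  L → ; C C: FIRST = { ';' }
Productions for C:
  C → C b ;: FIRST = { 'g' }
  C → g: FIRST = { 'g' }

Conflict for C: C → C b ; and C → g
  Overlap: { 'g' }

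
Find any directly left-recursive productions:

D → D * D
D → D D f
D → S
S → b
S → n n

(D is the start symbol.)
Yes, D is left-recursive

Direct left recursion occurs when N → N α for some non-terminal N (the right-hand side begins with the left-hand side itself).

D → D * D: LEFT RECURSIVE (starts with D)
D → D D f: LEFT RECURSIVE (starts with D)
D → S: starts with S
S → b: starts with b
S → n n: starts with n

The grammar has direct left recursion on: D.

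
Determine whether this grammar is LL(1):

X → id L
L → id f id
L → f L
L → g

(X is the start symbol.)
For L:
  PREDICT(L → id f id) = { 'id' }
  PREDICT(L → f L) = { 'f' }
  PREDICT(L → g) = { 'g' }
X has a single production, so nothing to check there.

All predict sets are disjoint. The grammar IS LL(1).

Answer: Yes, the grammar is LL(1).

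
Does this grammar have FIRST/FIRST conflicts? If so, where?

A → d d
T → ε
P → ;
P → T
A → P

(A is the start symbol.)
FIRST sets of the non-terminals at (or reachable through a nullable prefix from) the front of some alternative:
  FIRST(P) = { ';', ε }
  FIRST(T) = { ε }

Productions for A:
  A → d d: FIRST = { 'd' }
  A → P: FIRST = { ';', ε }
Productions for P:
  P → ;: FIRST = { ';' }
  P → T: FIRST = { ε }
T has only one production, so no FIRST/FIRST conflict is possible there.

All alternatives of each non-terminal have pairwise disjoint FIRST sets.

Answer: No FIRST/FIRST conflicts.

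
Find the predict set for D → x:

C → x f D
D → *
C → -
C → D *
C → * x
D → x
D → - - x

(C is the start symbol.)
PREDICT(D → x) = (FIRST(RHS) \ {ε}) ∪ (FOLLOW(D) if ε ∈ FIRST(RHS), i.e. RHS ⇒* ε)
FIRST(x) = { 'x' }
ε ∉ FIRST(x), so FOLLOW(D) is not added.
PREDICT(D → x) = { 'x' }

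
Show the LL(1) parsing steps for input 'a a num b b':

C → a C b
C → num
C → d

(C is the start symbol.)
Stack is shown with the top on the left.

Stack      Input          Action
--------------------------------
C $        a a num b b $  output C → a C b
a C b $    a a num b b $  match 'a'
C b $      a num b b $    output C → a C b
a C b b $  a num b b $    match 'a'
C b b $    num b b $      output C → num
num b b $  num b b $      match 'num'
b b $      b b $          match 'b'
b $        b $            match 'b'
$          $              accept

The string is accepted.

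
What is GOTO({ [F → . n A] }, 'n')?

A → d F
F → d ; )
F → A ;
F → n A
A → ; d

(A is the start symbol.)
{ [A → . ; d], [A → . d F], [F → n . A] }

GOTO(I, 'n') = CLOSURE({ [A → αX.β] : [A → α.Xβ] ∈ I, X = 'n' })

Items with dot before 'n', with the dot advanced:
  [F → . n A] → [F → n . A]
Closure of the advanced items:
  [F → n . A] has the dot before A: add [A → . d F], [A → . ; d]

GOTO = { [A → . ; d], [A → . d F], [F → n . A] }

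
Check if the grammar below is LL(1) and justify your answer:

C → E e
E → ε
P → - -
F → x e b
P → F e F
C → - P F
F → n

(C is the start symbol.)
A grammar is LL(1) if for each non-terminal N with multiple productions, the predict sets of those productions are pairwise disjoint, where PREDICT(N → α) = (FIRST(α) \ {ε}) ∪ (FOLLOW(N) if α ⇒* ε).

Relevant sets:
  FIRST(E) = { ε }
  FIRST(F) = { 'n', 'x' }

For C:
  PREDICT(C → E e) = { 'e' }
  PREDICT(C → '-' P F) = { '-' }
For P:
  PREDICT(P → '-' '-') = { '-' }
  PREDICT(P → F e F) = { 'n', 'x' }
For F:
  PREDICT(F → x e b) = { 'x' }
  PREDICT(F → n) = { 'n' }
E has a single production, so nothing to check there.

All predict sets are disjoint. The grammar IS LL(1).

Answer: Yes, the grammar is LL(1).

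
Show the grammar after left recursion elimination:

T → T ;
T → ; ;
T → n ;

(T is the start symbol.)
T → ; ; T'
T → n ; T'
T' → ; T'
T' → ε

T is directly left-recursive. The standard transformation for
  A → A α₁ | ... | A α_m | β₁ | ... | β_n
is
  A  → β₁ A' | ... | β_n A'
  A' → α₁ A' | ... | α_m A' | ε

T → ; ; becomes T → ; ; T'
T → n ; becomes T → n ; T'
T → T ; becomes T' → ; T'
Add T' → ε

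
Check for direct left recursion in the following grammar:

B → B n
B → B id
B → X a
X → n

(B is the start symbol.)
B → B n: LEFT RECURSIVE (starts with B)
B → B id: LEFT RECURSIVE (starts with B)
B → X a: starts with X
X → n: starts with n

The grammar has direct left recursion on: B.

Answer: Yes, B is left-recursive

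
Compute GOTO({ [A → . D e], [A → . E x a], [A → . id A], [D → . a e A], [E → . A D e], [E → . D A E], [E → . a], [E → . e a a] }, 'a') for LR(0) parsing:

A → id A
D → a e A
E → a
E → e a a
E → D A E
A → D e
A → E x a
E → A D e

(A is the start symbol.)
{ [D → a . e A], [E → a .] }

GOTO(I, 'a') = CLOSURE({ [A → αX.β] : [A → α.Xβ] ∈ I, X = 'a' })

Items with dot before 'a', with the dot advanced:
  [D → . a e A] → [D → a . e A]
  [E → . a] → [E → a .]
Closure adds nothing (no advanced item has the dot before a non-terminal).

GOTO = { [D → a . e A], [E → a .] }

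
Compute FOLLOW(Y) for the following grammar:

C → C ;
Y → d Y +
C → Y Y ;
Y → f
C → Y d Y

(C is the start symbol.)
In Y → d Y +: Y is followed by '+', add FIRST('+') \ {ε} = { '+' }
In C → Y Y ;: Y is followed by Y ';', add FIRST(Y ';') \ {ε} = { 'd', 'f' }
In C → Y Y ;: Y is followed by ';', add FIRST(';') \ {ε} = { ';' }
In C → Y d Y: Y is followed by d Y, add FIRST(d Y) \ {ε} = { 'd' }
In C → Y d Y: Y is at the end, add FOLLOW(C)

The FOLLOW sets referred to above (computed the same way, to a fixed point):
  FOLLOW(C) = { $, ';' }

Taking the union: FOLLOW(Y) = { $, '+', ';', 'd', 'f' }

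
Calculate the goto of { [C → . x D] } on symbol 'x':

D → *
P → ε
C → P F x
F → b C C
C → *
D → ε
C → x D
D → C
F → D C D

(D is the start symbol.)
{ [C → . *], [C → . P F x], [C → . x D], [C → x . D], [D → . *], [D → . C], [D → .], [P → .] }

GOTO(I, 'x') = CLOSURE({ [A → αX.β] : [A → α.Xβ] ∈ I, X = 'x' })

Items with dot before 'x', with the dot advanced:
  [C → . x D] → [C → x . D]
Closure of the advanced items:
  [C → x . D] has the dot before D: add [D → . *], [D → .], [D → . C]
  [D → . C] has the dot before C: add [C → . P F x], [C → . *], [C → . x D]
  [C → . P F x] has the dot before P: add [P → .]

GOTO = { [C → . *], [C → . P F x], [C → . x D], [C → x . D], [D → . *], [D → . C], [D → .], [P → .] }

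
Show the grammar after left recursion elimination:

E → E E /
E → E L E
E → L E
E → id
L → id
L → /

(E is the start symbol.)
E → L E E'
E → id E'
E' → E / E'
E' → L E E'
E' → ε
L → id
L → /

E is directly left-recursive. The standard transformation for
  A → A α₁ | ... | A α_m | β₁ | ... | β_n
is
  A  → β₁ A' | ... | β_n A'
  A' → α₁ A' | ... | α_m A' | ε

E → L E becomes E → L E E'
E → id becomes E → id E'
E → E E / becomes E' → E / E'
E → E L E becomes E' → L E E'
Add E' → ε

Productions for other non-terminals are unchanged:
  L → id
  L → /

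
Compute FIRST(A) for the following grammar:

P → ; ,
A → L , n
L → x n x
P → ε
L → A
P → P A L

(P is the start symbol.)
{ 'x' }

To compute FIRST(A), examine every production with A on the left-hand side, reading each right-hand side left to right until a non-nullable symbol is reached.

FIRST sets of the other non-terminals involved (by the same procedure, iterated to a fixed point):
  FIRST(L) = { 'x' }

From A → L , n:
  - L is a non-terminal: add FIRST(L) \ {ε} = { 'x' }
    L is not nullable, so stop

Collecting: FIRST(A) = { 'x' }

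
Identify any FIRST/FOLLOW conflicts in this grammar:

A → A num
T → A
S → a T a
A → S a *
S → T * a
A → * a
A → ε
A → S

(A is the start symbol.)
A FIRST/FOLLOW conflict occurs when a non-terminal N has a nullable alternative N → β (β ⇒* ε) and another alternative N → α with FIRST(α) ∩ FOLLOW(N) ≠ ∅: on such a lookahead the parser cannot decide between expanding α and letting N vanish via β.

Nullable non-terminals: A, T.
FIRST sets used below: FIRST(A) = { '*', 'a', 'num', ε }, FIRST(S) = { '*', 'a', 'num' }

A: nullable alternative(s) A → ε; FOLLOW(A) = { $, '*', 'a', 'num' }
  A → A num: FIRST \ {ε} = { '*', 'a', 'num' } — overlaps FOLLOW(A) on { '*', 'a', 'num' }: CONFLICT
  A → S a *: FIRST \ {ε} = { '*', 'a', 'num' } — overlaps FOLLOW(A) on { '*', 'a', 'num' }: CONFLICT
  A → * a: FIRST \ {ε} = { '*' } — overlaps FOLLOW(A) on { '*' }: CONFLICT
  A → ε: FIRST \ {ε} = { } — this is the only nullable alternative, skip
  A → S: FIRST \ {ε} = { '*', 'a', 'num' } — overlaps FOLLOW(A) on { '*', 'a', 'num' }: CONFLICT
T has a nullable alternative but only one production, so nothing to check.

S has no nullable alternative, so no FIRST/FOLLOW check is needed there.

So the grammar has 4 FIRST/FOLLOW conflicts (marked CONFLICT above).

Answer: Yes. A → A num with FOLLOW(A) on { '*', 'a', 'num' }; A → S a '*' with FOLLOW(A) on { '*', 'a', 'num' }; A → '*' a with FOLLOW(A) on { '*' }; A → S with FOLLOW(A) on { '*', 'a', 'num' }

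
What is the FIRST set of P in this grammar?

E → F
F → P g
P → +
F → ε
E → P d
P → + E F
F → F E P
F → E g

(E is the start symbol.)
{ '+' }

From P → +:
  - '+' is a terminal: add '+' and stop
From P → + E F:
  - '+' is a terminal: add '+' and stop

Collecting: FIRST(P) = { '+' }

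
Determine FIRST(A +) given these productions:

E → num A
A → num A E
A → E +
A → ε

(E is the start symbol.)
{ '+', 'num' }

FIRST sets of the non-terminals involved (from the grammar, by fixed-point iteration):
  FIRST(A) = { 'num', ε }

To compute FIRST(A +), process the symbols left to right:
Symbol A is a non-terminal. Add FIRST(A) \ {ε} = { 'num' }
A is nullable (ε ∈ FIRST(A)), continue to the next symbol.
Symbol + is a terminal. Add '+' and stop.
FIRST(A +) = { '+', 'num' }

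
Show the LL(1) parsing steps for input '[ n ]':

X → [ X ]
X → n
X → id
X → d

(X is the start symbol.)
LL(1) parsing maintains a stack (initially the start symbol over $) and the input. At each step: if the stack top is a terminal, match it against the current input token; if it is a non-terminal N, replace it with the RHS of M[N, lookahead] (the unique production whose predict set contains the lookahead).

Stack is shown with the top on the left.

Stack    Input    Action
------------------------
X $      [ n ] $  output X → [ X ]
[ X ] $  [ n ] $  match '['
X ] $    n ] $    output X → n
n ] $    n ] $    match 'n'
] $      ] $      match ']'
$        $        accept

The string is accepted.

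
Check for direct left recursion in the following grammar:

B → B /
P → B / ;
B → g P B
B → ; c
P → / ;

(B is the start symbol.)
B → B /: LEFT RECURSIVE (starts with B)
P → B / ;: starts with B
B → g P B: starts with g
B → ; c: starts with ';'
P → / ;: starts with '/'

The grammar has direct left recursion on: B.

Answer: Yes, B is left-recursive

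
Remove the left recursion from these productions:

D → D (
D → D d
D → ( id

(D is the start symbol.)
D is directly left-recursive. The standard transformation for
  A → A α₁ | ... | A α_m | β₁ | ... | β_n
is
  A  → β₁ A' | ... | β_n A'
  A' → α₁ A' | ... | α_m A' | ε

D → ( id becomes D → ( id D'
D → D ( becomes D' → ( D'
D → D d becomes D' → d D'
Add D' → ε

Resulting grammar:
D → ( id D'
D' → ( D'
D' → d D'
D' → ε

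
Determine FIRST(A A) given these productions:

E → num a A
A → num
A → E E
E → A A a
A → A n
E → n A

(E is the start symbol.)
FIRST sets of the non-terminals involved (from the grammar, by fixed-point iteration):
  FIRST(A) = { 'n', 'num' }

To compute FIRST(A A), process the symbols left to right:
Symbol A is a non-terminal. Add FIRST(A) \ {ε} = { 'n', 'num' }
A is not nullable (ε ∉ FIRST(A)), so stop here.
FIRST(A A) = { 'n', 'num' }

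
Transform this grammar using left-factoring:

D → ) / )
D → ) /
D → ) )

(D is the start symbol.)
D → ) D'
D' → / D''
D'' → )
D'' → ε
D' → )

Left-factoring transforms A → αβ₁ | αβ₂ into A → αA' and A' → β₁ | β₂
(α is the longest common prefix among the alternatives). Repeat until
no nonterminal has two alternatives with a common prefix.

Round 1: D has alternatives sharing prefix ')'. Introduce D': D → ) D'
  Add: D' → / )
  Add: D' → /
  Add: D' → )

Round 2: D' has alternatives sharing prefix '/'. Introduce D'': D' → / D''
  Add: D'' → )
  Add: D'' → ε

No remaining common prefixes — done.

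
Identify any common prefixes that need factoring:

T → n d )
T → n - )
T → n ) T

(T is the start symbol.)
Yes, T has productions with common prefix 'n'

Left-factoring is needed when two productions for the same non-terminal
share a common prefix on the right-hand side.

Productions for T:
  T → n d )
  T → n - )
  T → n ) T

Found common prefix 'n' in productions for T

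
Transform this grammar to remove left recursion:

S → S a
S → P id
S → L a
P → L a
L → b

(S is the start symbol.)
S is directly left-recursive. The standard transformation for
  A → A α₁ | ... | A α_m | β₁ | ... | β_n
is
  A  → β₁ A' | ... | β_n A'
  A' → α₁ A' | ... | α_m A' | ε

S → P id becomes S → P id S'
S → L a becomes S → L a S'
S → S a becomes S' → a S'
Add S' → ε

Productions for other non-terminals are unchanged:
  P → L a
  L → b

Resulting grammar:
S → P id S'
S → L a S'
S' → a S'
S' → ε
P → L a
L → b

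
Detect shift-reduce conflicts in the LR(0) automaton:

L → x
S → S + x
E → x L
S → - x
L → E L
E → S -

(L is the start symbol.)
A shift-reduce conflict occurs when an LR(0) state has both:
  - a complete (reduce) item [A → α .] (dot at the end), and
  - a shift item [B → β . c γ] (dot before a terminal).

Augment with L' → L and build the canonical LR(0) collection (I0 = CLOSURE({[L' → . L]}), then GOTO on every symbol after a dot until no new states appear). It has 12 states:
  I0: { [E → . S -], [E → . x L], [L → . E L], [L → . x], [L' → . L], [S → . - x], [S → . S + x] }  — shift
  I1: { [S → - . x] }  — shift
  I2: { [E → . S -], [E → . x L], [L → . E L], [L → . x], [L → E . L], [S → . - x], [S → . S + x] }  — shift
  I3: { [L' → L .] }  — accept
  I4: { [E → S . -], [S → S . + x] }  — shift
  I5: { [E → . S -], [E → . x L], [E → x . L], [L → . E L], [L → . x], [L → x .], [S → . - x], [S → . S + x] }  — shift, reduce
  I6: { [E → x L .] }  — reduce
  I7: { [S → S + . x] }  — shift
  I8: { [E → S - .] }  — reduce
  I9: { [S → S + x .] }  — reduce
  I10: { [L → E L .] }  — reduce
  I11: { [S → - x .] }  — reduce

I5 contains reduce item [L → x .] and shift items [E → . x L], [L → . x], [S → . - x] — shift-reduce conflict.

Answer: Yes — I5: [L → x .] vs [E → . x L]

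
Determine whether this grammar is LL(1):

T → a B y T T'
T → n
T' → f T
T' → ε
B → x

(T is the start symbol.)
No. Predict set conflict for T': { 'f' }

A grammar is LL(1) if for each non-terminal N with multiple productions, the predict sets of those productions are pairwise disjoint, where PREDICT(N → α) = (FIRST(α) \ {ε}) ∪ (FOLLOW(N) if α ⇒* ε).

Relevant sets:
  FOLLOW(T') = { $, 'f' }

For T:
  PREDICT(T → a B y T T') = { 'a' }
  PREDICT(T → n) = { 'n' }
For T':
  PREDICT(T' → f T) = { 'f' }
  PREDICT(T' → ε) = { $, 'f' }
B has a single production, so nothing to check there.

Conflict found: Predict set conflict for T': { 'f' }
The grammar is NOT LL(1).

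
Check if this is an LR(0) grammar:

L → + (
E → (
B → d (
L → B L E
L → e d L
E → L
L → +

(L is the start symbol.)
Augment with L' → L and build the canonical LR(0) collection (I0 = CLOSURE({[L' → . L]}), then GOTO on every symbol after a dot until no new states appear). It has 14 states:
  I0: { [B → . d (], [L → . + (], [L → . +], [L → . B L E], [L → . e d L], [L' → . L] }  — shift
  I1: { [L → + . (], [L → + .] }  — shift, reduce
  I2: { [B → . d (], [L → . + (], [L → . +], [L → . B L E], [L → . e d L], [L → B . L E] }  — shift
  I3: { [L' → L .] }  — accept
  I4: { [B → d . (] }  — shift
  I5: { [L → e . d L] }  — shift
  I6: { [B → . d (], [L → . + (], [L → . +], [L → . B L E], [L → . e d L], [L → e d . L] }  — shift
  I7: { [L → e d L .] }  — reduce
  I8: { [B → d ( .] }  — reduce
  I9: { [B → . d (], [E → . (], [E → . L], [L → . + (], [L → . +], [L → . B L E], [L → . e d L], [L → B L . E] }  — shift
  I10: { [E → ( .] }  — reduce
  I11: { [L → B L E .] }  — reduce
  I12: { [E → L .] }  — reduce
  I13: { [L → + ( .] }  — reduce

Conflict in state I1:
  Shift-reduce conflict between [L → + .] and [L → + . (]
So the grammar is NOT LR(0).

Answer: No. Shift-reduce conflict between [L → + .] and [L → + . (]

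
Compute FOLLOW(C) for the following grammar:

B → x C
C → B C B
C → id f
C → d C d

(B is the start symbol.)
To compute FOLLOW(C), find every occurrence of C on a right-hand side N → α C β: add FIRST(β) \ {ε}, and if β is empty or nullable also add FOLLOW(N). Iterate to a fixed point.

In B → x C: C is at the end, add FOLLOW(B)
In C → B C B: C is followed by B, add FIRST(B) \ {ε} = { 'x' }
In C → d C d: C is followed by d, add FIRST(d) \ {ε} = { 'd' }

The FOLLOW sets referred to above (computed the same way, to a fixed point):
  FOLLOW(B) = { $, 'd', 'id', 'x' }

Taking the union: FOLLOW(C) = { $, 'd', 'id', 'x' }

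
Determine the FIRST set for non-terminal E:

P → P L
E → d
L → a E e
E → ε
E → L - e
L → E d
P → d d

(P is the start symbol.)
To compute FIRST(E), examine every production with E on the left-hand side, reading each right-hand side left to right until a non-nullable symbol is reached.

FIRST sets of the other non-terminals involved (by the same procedure, iterated to a fixed point):
  FIRST(L) = { 'a', 'd' }

From E → d:
  - d is a terminal: add 'd' and stop
From E → ε:
  - ε-production, so ε ∈ FIRST(E)
From E → L - e:
  - L is a non-terminal: add FIRST(L) \ {ε} = { 'a', 'd' }
    L is not nullable, so stop

Collecting: FIRST(E) = { 'a', 'd', ε }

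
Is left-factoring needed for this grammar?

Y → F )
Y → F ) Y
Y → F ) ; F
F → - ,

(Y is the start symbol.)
Left-factoring is needed when two productions for the same non-terminal
share a common prefix on the right-hand side.

Productions for Y:
  Y → F )
  Y → F ) Y
  Y → F ) ; F

Found common prefix 'F )' in productions for Y

Answer: Yes, Y has productions with common prefix 'F )'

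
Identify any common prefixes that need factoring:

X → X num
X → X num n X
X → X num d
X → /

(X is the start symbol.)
Left-factoring is needed when two productions for the same non-terminal
share a common prefix on the right-hand side.

Productions for X:
  X → X num
  X → X num n X
  X → X num d
  X → /

Found common prefix 'X num' in productions for X

Answer: Yes, X has productions with common prefix 'X num'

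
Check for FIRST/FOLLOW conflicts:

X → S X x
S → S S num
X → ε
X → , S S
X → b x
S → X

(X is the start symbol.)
Yes. X → S X x with FOLLOW(X) on { ',', 'b', 'num', 'x' }; X → ',' S S with FOLLOW(X) on { ',' }; X → b x with FOLLOW(X) on { 'b' }; S → S S num with FOLLOW(S) on { ',', 'b', 'num', 'x' }

A FIRST/FOLLOW conflict occurs when a non-terminal N has a nullable alternative N → β (β ⇒* ε) and another alternative N → α with FIRST(α) ∩ FOLLOW(N) ≠ ∅: on such a lookahead the parser cannot decide between expanding α and letting N vanish via β.

Nullable non-terminals: S, X.
FIRST sets used below: FIRST(S) = { ',', 'b', 'num', 'x', ε }, FIRST(X) = { ',', 'b', 'num', 'x', ε }

S: nullable alternative(s) S → X; FOLLOW(S) = { $, ',', 'b', 'num', 'x' }
  S → S S num: FIRST \ {ε} = { ',', 'b', 'num', 'x' } — overlaps FOLLOW(S) on { ',', 'b', 'num', 'x' }: CONFLICT
  S → X: FIRST \ {ε} = { ',', 'b', 'num', 'x' } — this is the only nullable alternative, skip

X: nullable alternative(s) X → ε; FOLLOW(X) = { $, ',', 'b', 'num', 'x' }
  X → S X x: FIRST \ {ε} = { ',', 'b', 'num', 'x' } — overlaps FOLLOW(X) on { ',', 'b', 'num', 'x' }: CONFLICT
  X → ε: FIRST \ {ε} = { } — this is the only nullable alternative, skip
  X → , S S: FIRST \ {ε} = { ',' } — overlaps FOLLOW(X) on { ',' }: CONFLICT
  X → b x: FIRST \ {ε} = { 'b' } — overlaps FOLLOW(X) on { 'b' }: CONFLICT

So the grammar has 4 FIRST/FOLLOW conflicts (marked CONFLICT above).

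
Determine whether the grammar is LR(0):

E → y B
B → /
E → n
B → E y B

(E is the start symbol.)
Yes, the grammar is LR(0)

A grammar is LR(0) if no state in the canonical LR(0) collection has:
  - both a shift item (dot before a terminal) and a complete item (shift-reduce conflict), or
  - two or more complete items (reduce-reduce conflict; the accept item [E' → E .] counts as a complete item here).

Augment with E' → E and build the canonical LR(0) collection (I0 = CLOSURE({[E' → . E]}), then GOTO on every symbol after a dot until no new states appear). It has 9 states:
  I0: { [E → . n], [E → . y B], [E' → . E] }  — shift
  I1: { [E' → E .] }  — accept
  I2: { [E → n .] }  — reduce
  I3: { [B → . /], [B → . E y B], [E → . n], [E → . y B], [E → y . B] }  — shift
  I4: { [B → / .] }  — reduce
  I5: { [E → y B .] }  — reduce
  I6: { [B → E . y B] }  — shift
  I7: { [B → . /], [B → . E y B], [B → E y . B], [E → . n], [E → . y B] }  — shift
  I8: { [B → E y B .] }  — reduce

Every state is either a pure shift/goto state or contains exactly one complete item and nothing to shift — no conflicts. The grammar is LR(0).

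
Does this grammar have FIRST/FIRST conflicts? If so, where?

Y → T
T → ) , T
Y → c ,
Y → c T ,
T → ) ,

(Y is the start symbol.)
A FIRST/FIRST conflict occurs when two productions N → α and N → β for the same non-terminal have FIRST(α) ∩ FIRST(β) ≠ ∅ (with ε ∈ FIRST of a nullable right-hand side, so two nullable alternatives also conflict).

FIRST sets of the non-terminals at (or reachable through a nullable prefix from) the front of some alternative:
  FIRST(T) = { ')' }

Productions for Y:
  Y → T: FIRST = { ')' }
  Y → c ,: FIRST = { 'c' }
  Y → c T ,: FIRST = { 'c' }
Productions for T:
  T → ) , T: FIRST = { ')' }
  T → ) ,: FIRST = { ')' }

Conflict for Y: Y → c , and Y → c T ,
  Overlap: { 'c' }
Conflict for T: T → ) , T and T → ) ,
  Overlap: { ')' }

Answer: Yes. Y → c ',' / Y → c T ',' on { 'c' }; T → ')' ',' T / T → ')' ',' on { ')' }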